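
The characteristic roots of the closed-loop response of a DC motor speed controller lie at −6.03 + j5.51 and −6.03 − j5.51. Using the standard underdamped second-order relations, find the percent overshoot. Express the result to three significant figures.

|pole| = ω_n = √(6.03² + 5.51²) = 8.17 rad/s; ζ = cos θ = σ/ω_n = 0.738.
%OS = 100 e^{−πζ/√(1−ζ²)} with ζ = 0.738 gives 3.21%.

%OS ≈ 3.21%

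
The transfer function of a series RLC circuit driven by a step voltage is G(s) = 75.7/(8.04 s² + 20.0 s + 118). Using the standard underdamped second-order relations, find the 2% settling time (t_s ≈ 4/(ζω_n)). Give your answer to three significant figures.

t_s ≈ 3.22 s

Dividing through by 8.04: denominator becomes s² + 2.488 s + 14.68.
So ω_n = √14.68 = 3.83 rad/s and ζ = 2.488/(2·3.83) = 0.325.
t_s ≈ 4/(ζω_n) = 3.22 s.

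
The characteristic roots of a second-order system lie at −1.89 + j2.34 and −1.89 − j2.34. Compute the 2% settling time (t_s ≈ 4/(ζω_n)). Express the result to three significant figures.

For poles at −σ ± jω_d, ζω_n = σ = 1.89, so t_s ≈ 4/σ = 2.12 s.

t_s ≈ 2.12 s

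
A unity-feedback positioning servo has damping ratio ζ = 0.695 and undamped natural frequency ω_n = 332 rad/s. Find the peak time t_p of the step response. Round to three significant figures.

t_p ≈ 0.0132 s

The damped frequency is ω_d = ω_n√(1−ζ²) = 332·√(1−0.483) = 239 rad/s.
Peak time t_p = π/ω_d = π/239 = 0.0132 s.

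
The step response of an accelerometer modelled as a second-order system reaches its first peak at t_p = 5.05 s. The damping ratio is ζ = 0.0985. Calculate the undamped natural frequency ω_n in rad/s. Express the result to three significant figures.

ω_n ≈ 0.625 rad/s

Peak time t_p = π/ω_d, so ω_d = π/t_p = π/5.05 = 0.622 rad/s.
ω_n = ω_d/√(1−ζ²) = 0.622/√0.990 = 0.625 rad/s.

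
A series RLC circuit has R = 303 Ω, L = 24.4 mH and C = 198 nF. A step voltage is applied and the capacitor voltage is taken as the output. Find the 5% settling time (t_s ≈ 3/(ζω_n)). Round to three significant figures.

For a series RLC circuit (capacitor voltage as output), ω_n = 1/√(LC) = 1/√(24.4 mH · 198 nF) = 14400 rad/s.
ζ = (R/2)·√(C/L) = (303/2)·√(198 nF/24.4 mH) = 0.432.
t_s ≈ 3/(ζω_n) = 0.000483 s.

t_s ≈ 0.000483 s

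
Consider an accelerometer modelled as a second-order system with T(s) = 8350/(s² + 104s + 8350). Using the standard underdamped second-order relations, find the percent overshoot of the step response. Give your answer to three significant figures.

ω_n = √8350 = 91.4 rad/s; ζ = 104/(2·91.4) = 0.569.
%OS = 100·exp(−πζ/√(1−ζ²)) = 11.4%.

%OS ≈ 11.4%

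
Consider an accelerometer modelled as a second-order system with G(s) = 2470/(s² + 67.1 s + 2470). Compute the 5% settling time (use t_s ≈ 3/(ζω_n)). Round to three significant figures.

t_s ≈ 0.0894 s

Matching coefficients with s² + 2ζω_n s + ω_n² gives ω_n² = 2470 ⇒ ω_n = 49.7 rad/s, and ζ = 67.1/(2ω_n) = 0.675.
t_s ≈ 3/(ζω_n) = 3/(0.675·49.7) = 0.0894 s.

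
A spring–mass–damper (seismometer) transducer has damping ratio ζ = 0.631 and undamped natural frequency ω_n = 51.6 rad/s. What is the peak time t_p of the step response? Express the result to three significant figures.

t_p ≈ 0.0785 s

The damped frequency is ω_d = ω_n√(1−ζ²) = 51.6·√(1−0.398) = 40.0 rad/s.
Peak time t_p = π/ω_d = π/40.0 = 0.0785 s.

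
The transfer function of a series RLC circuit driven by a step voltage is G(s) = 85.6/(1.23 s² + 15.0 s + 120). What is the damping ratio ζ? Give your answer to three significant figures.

ζ ≈ 0.617

Dividing through by 1.23: denominator becomes s² + 12.20 s + 97.56.
So ω_n = √97.56 = 9.88 rad/s and ζ = 12.20/(2·9.88) = 0.617.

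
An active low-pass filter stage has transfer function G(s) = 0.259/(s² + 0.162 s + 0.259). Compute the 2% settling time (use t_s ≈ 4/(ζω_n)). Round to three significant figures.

t_s ≈ 49.4 s

Matching coefficients with s² + 2ζω_n s + ω_n² gives ω_n² = 0.259 ⇒ ω_n = 0.509 rad/s, and ζ = 0.162/(2ω_n) = 0.159.
t_s ≈ 4/(ζω_n) = 4/(0.159·0.509) = 49.4 s.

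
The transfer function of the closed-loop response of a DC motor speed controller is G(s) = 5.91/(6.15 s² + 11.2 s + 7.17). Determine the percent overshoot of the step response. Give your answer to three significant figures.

Dividing through by 6.15: denominator becomes s² + 1.821 s + 1.166.
So ω_n = √1.166 = 1.08 rad/s and ζ = 1.821/(2·1.08) = 0.843.
%OS = 100·exp(−πζ/√(1−ζ²)) = 0.723%.

%OS ≈ 0.723%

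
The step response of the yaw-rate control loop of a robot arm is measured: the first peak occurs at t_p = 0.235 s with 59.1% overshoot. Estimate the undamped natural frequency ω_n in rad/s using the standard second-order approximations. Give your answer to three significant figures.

ζ from %OS: ζ = |ln 0.591|/√(π²+ln²0.591) = 0.165.
t_p = π/ω_d ⇒ ω_d = 13.4 rad/s; then ω_n = ω_d/√(1−ζ²) = 13.6 rad/s.

ω_n ≈ 13.6 rad/s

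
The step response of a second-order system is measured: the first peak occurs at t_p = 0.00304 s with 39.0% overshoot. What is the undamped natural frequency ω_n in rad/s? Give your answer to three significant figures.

ω_n ≈ 1080 rad/s

ζ from %OS: ζ = |ln 0.390|/√(π²+ln²0.390) = 0.287.
From t_p = π/ω_d, ω_d = π/0.00304 = 1030 rad/s, so ω_n = ω_d/√(1−ζ²) = 1080 rad/s.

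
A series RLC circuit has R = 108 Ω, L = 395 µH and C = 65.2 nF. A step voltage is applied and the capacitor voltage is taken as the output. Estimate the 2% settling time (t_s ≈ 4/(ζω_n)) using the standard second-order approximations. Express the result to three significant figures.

t_s ≈ 0.0000293 s

For a series RLC circuit (capacitor voltage as output), ω_n = 1/√(LC) = 1/√(395 µH · 65.2 nF) = 197000 rad/s.
ζ = (R/2)·√(C/L) = (108/2)·√(65.2 nF/395 µH) = 0.694.
t_s ≈ 4/(ζω_n) = 0.0000293 s.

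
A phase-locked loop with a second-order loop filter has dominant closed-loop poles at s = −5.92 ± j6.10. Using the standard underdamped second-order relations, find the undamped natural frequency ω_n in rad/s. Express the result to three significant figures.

ω_n ≈ 8.50 rad/s

With σ = 5.92, ω_d = 6.10: ω_n = √(σ²+ω_d²) = 8.50 rad/s, ζ = σ/ω_n = 0.696.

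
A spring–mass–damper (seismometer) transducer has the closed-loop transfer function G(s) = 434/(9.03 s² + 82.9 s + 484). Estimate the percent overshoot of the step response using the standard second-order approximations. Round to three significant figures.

Dividing through by 9.03: denominator becomes s² + 9.181 s + 53.60.
So ω_n = √53.60 = 7.32 rad/s and ζ = 9.181/(2·7.32) = 0.627.
%OS = 100 e^{−πζ/√(1−ζ²)} with ζ = 0.627 gives 7.98%.

%OS ≈ 7.98%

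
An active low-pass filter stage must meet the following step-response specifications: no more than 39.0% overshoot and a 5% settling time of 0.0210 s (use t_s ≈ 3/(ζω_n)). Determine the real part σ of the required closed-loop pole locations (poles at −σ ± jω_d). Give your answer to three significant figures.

The settling-time spec alone fixes σ = ζω_n = 3/t_s = 3/0.0210 = 143.
(Overshoot then fixes ζ = 0.287 and hence ω_d = σ·√(1−ζ²)/ζ = 477 rad/s.)

σ ≈ 143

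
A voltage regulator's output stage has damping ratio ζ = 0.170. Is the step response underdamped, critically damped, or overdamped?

underdamped

Since ζ = 0.170 < 1, the system is underdamped.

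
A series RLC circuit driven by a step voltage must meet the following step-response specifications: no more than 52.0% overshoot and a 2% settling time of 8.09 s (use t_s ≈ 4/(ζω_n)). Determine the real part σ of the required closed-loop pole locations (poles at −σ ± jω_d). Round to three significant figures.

σ ≈ 0.494

The settling-time spec alone fixes σ = ζω_n = 4/t_s = 4/8.09 = 0.494.
(Overshoot then fixes ζ = 0.204 and hence ω_d = σ·√(1−ζ²)/ζ = 2.38 rad/s.)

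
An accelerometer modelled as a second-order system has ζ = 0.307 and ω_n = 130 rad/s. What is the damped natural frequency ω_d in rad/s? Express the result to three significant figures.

ω_d = ω_n√(1−ζ²) = 130·√0.906 = 124 rad/s.

ω_d ≈ 124 rad/s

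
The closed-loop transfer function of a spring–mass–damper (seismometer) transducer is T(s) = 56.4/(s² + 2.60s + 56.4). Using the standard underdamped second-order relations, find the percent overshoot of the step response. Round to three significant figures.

%OS ≈ 57.6%

ω_n = √56.4 = 7.51 rad/s; ζ = 2.60/(2·7.51) = 0.173.
%OS = 100 e^{−πζ/√(1−ζ²)} with ζ = 0.173 gives 57.6%.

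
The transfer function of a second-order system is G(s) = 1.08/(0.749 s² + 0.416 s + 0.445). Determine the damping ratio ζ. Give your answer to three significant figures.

ζ ≈ 0.360

Dividing through by 0.749: denominator becomes s² + 0.5554 s + 0.5941.
So ω_n = √0.5941 = 0.771 rad/s and ζ = 0.5554/(2·0.771) = 0.360.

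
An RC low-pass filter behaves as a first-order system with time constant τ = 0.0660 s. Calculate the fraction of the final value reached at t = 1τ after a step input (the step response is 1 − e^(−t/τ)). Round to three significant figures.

y/y_∞ ≈ 0.632

y(t)/y_∞ = 1 − e^(−t/τ) = 1 − e^(−1) = 1 − e^(−1.00) = 0.632.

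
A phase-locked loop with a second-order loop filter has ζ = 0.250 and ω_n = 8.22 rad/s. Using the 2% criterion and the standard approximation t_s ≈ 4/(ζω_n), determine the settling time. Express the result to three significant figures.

t_s ≈ 1.95 s

t_s ≈ 4/(ζω_n) = 4/(0.250 × 8.22) = 1.95 s.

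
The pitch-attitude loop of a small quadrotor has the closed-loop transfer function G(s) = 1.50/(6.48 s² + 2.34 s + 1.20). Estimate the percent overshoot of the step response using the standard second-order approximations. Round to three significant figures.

Dividing through by 6.48: denominator becomes s² + 0.3611 s + 0.1852.
So ω_n = √0.1852 = 0.430 rad/s and ζ = 0.3611/(2·0.430) = 0.420.
%OS = 100 e^{−πζ/√(1−ζ²)} with ζ = 0.420 gives 23.4%.

%OS ≈ 23.4%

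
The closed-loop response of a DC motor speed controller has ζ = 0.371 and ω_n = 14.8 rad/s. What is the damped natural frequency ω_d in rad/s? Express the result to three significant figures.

ω_d ≈ 13.7 rad/s

ω_d = ω_n√(1−ζ²) = 14.8·√0.862 = 13.7 rad/s.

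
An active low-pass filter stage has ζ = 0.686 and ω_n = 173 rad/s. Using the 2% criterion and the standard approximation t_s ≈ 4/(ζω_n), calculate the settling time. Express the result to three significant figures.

t_s ≈ 4/(ζω_n) = 4/(0.686 × 173) = 0.0337 s.

t_s ≈ 0.0337 s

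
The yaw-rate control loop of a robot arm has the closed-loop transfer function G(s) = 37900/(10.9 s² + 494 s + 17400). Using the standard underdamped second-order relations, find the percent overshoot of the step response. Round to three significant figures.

%OS ≈ 11.5%

Dividing through by 10.9: denominator becomes s² + 45.32 s + 1596.
So ω_n = √1596 = 40.0 rad/s and ζ = 45.32/(2·40.0) = 0.567.
%OS = 100 e^{−πζ/√(1−ζ²)} with ζ = 0.567 gives 11.5%.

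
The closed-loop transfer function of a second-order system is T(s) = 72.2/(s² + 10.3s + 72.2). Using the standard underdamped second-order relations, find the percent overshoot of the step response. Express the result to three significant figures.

Matching coefficients with s² + 2ζω_n s + ω_n² gives ω_n² = 72.2 ⇒ ω_n = 8.50 rad/s, and ζ = 10.3/(2ω_n) = 0.606.
%OS = 100·exp(−πζ/√(1−ζ²)) = 9.13%.

%OS ≈ 9.13%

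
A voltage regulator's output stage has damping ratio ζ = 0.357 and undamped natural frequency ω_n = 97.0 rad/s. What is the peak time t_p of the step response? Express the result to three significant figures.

The damped frequency is ω_d = ω_n√(1−ζ²) = 97.0·√(1−0.127) = 90.6 rad/s.
Peak time t_p = π/ω_d = π/90.6 = 0.0347 s.

t_p ≈ 0.0347 s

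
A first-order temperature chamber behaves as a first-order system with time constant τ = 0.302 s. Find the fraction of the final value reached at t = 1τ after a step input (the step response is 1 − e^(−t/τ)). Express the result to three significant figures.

y/y_∞ ≈ 0.632

y(t)/y_∞ = 1 − e^(−t/τ) = 1 − e^(−1) = 1 − e^(−1.00) = 0.632.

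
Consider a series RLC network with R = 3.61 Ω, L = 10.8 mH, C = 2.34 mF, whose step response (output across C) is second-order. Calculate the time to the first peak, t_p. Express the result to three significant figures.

For a series RLC circuit (capacitor voltage as output), ω_n = 1/√(LC) = 1/√(10.8 mH · 2.34 mF) = 199 rad/s.
ζ = (R/2)·√(C/L) = (3.61/2)·√(2.34 mF/10.8 mH) = 0.840.
ω_d = ω_n√(1−ζ²) = 108 rad/s. t_p = π/ω_d = 0.0291 s.

t_p ≈ 0.0291 s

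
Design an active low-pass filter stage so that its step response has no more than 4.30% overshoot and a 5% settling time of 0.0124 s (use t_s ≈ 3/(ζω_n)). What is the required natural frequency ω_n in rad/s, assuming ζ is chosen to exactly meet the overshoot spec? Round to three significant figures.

ω_n ≈ 342 rad/s

From %OS = 100·exp(−πζ/√(1−ζ²)), invert to get ζ = −ln(OS)/√(π² + ln²(OS)) with OS = 0.0430.
−ln 0.0430 = 3.147, so ζ = 3.147/√(π² + 9.901) = 0.708.
Then ω_n = 3/(ζ t_s) = 3/(0.708 × 0.0124) = 342 rad/s.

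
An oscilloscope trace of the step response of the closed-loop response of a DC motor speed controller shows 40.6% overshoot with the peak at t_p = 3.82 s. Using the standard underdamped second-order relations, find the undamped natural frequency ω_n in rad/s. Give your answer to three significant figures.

ω_n ≈ 0.856 rad/s

From the overshoot, ζ = −ln(OS)/√(π²+ln²(OS)) = 0.276.
t_p = π/ω_d ⇒ ω_d = 0.822 rad/s; then ω_n = ω_d/√(1−ζ²) = 0.856 rad/s.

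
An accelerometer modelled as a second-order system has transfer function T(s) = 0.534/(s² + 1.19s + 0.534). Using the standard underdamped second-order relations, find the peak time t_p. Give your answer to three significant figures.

Matching coefficients with s² + 2ζω_n s + ω_n² gives ω_n² = 0.534 ⇒ ω_n = 0.731 rad/s, and ζ = 1.19/(2ω_n) = 0.814.
ω_d = ω_n√(1−ζ²) = 0.424 rad/s. Then t_p = π/ω_d = 7.41 s.

t_p ≈ 7.41 s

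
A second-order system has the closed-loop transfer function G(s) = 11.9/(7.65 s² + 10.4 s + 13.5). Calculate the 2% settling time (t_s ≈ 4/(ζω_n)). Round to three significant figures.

Dividing through by 7.65: denominator becomes s² + 1.359 s + 1.765.
So ω_n = √1.765 = 1.33 rad/s and ζ = 1.359/(2·1.33) = 0.512.
t_s ≈ 4/(ζω_n) = 5.88 s.

t_s ≈ 5.88 s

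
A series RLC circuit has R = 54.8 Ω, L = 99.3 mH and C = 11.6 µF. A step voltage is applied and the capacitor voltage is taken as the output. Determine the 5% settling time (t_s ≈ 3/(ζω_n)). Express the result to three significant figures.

t_s ≈ 0.0109 s

For a series RLC circuit (capacitor voltage as output), ω_n = 1/√(LC) = 1/√(99.3 mH · 11.6 µF) = 932 rad/s.
ζ = (R/2)·√(C/L) = (54.8/2)·√(11.6 µF/99.3 mH) = 0.296.
t_s ≈ 3/(ζω_n) = 0.0109 s.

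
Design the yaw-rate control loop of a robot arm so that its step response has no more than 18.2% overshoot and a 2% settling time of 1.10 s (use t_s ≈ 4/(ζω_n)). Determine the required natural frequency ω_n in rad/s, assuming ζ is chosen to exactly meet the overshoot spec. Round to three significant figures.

ω_n ≈ 7.63 rad/s

Inverting the overshoot relation: ζ = |ln 0.182|/√(π² + ln²0.182) = 0.477.
Then ω_n = 4/(ζ t_s) = 4/(0.477 × 1.10) = 7.63 rad/s.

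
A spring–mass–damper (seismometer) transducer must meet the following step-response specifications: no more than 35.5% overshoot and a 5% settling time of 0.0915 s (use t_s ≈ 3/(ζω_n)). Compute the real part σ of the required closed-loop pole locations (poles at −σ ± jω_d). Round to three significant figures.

σ ≈ 32.8

The settling-time spec alone fixes σ = ζω_n = 3/t_s = 3/0.0915 = 32.8.
(Overshoot then fixes ζ = 0.313 and hence ω_d = σ·√(1−ζ²)/ζ = 99.5 rad/s.)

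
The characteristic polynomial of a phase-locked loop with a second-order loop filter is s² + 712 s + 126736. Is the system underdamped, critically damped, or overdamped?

a² − 4b = 712² − 4·126736 = 0 (repeated real root); the system is critically damped.

critically damped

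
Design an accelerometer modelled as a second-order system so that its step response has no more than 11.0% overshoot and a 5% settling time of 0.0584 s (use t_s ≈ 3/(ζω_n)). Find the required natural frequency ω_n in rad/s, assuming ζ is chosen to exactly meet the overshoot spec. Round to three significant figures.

Inverting the overshoot relation: ζ = |ln 0.110|/√(π² + ln²0.110) = 0.575.
From t_s ≈ 3/(ζω_n): ω_n = 3/(ζ·t_s) = 3/(0.575·0.0584) = 89.4 rad/s.

ω_n ≈ 89.4 rad/s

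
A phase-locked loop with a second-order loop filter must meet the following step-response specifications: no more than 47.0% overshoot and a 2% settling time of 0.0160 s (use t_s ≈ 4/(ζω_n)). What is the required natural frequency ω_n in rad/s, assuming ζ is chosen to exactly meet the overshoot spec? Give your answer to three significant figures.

ω_n ≈ 1070 rad/s

Inverting the overshoot relation: ζ = |ln 0.470|/√(π² + ln²0.470) = 0.234.
From t_s ≈ 4/(ζω_n): ω_n = 4/(ζ·t_s) = 4/(0.234·0.0160) = 1070 rad/s.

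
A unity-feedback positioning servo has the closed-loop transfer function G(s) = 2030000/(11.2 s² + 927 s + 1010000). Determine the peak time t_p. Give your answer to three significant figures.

t_p ≈ 0.0106 s

Dividing through by 11.2: denominator becomes s² + 82.77 s + 90180.
So ω_n = √90180 = 300 rad/s and ζ = 82.77/(2·300) = 0.138.
The damped frequency ω_d = ω_n√(1−ζ²) = 297 rad/s. t_p = π/ω_d = 0.0106 s.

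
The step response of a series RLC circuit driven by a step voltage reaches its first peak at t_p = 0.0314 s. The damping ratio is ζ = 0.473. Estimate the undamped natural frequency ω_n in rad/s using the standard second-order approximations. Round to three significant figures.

Peak time t_p = π/ω_d, so ω_d = π/t_p = π/0.0314 = 100 rad/s.
ω_n = ω_d/√(1−ζ²) = 100/√0.776 = 114 rad/s.

ω_n ≈ 114 rad/s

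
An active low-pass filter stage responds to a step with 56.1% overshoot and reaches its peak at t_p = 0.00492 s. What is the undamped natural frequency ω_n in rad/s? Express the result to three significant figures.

From the overshoot, ζ = −ln(OS)/√(π²+ln²(OS)) = 0.181.
From t_p = π/ω_d, ω_d = π/0.00492 = 639 rad/s, so ω_n = ω_d/√(1−ζ²) = 649 rad/s.

ω_n ≈ 649 rad/s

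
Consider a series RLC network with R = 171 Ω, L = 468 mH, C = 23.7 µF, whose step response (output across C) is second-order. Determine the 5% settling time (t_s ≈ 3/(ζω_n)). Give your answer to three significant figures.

For a series RLC circuit (capacitor voltage as output), ω_n = 1/√(LC) = 1/√(468 mH · 23.7 µF) = 300 rad/s.
ζ = (R/2)·√(C/L) = (171/2)·√(23.7 µF/468 mH) = 0.608.
t_s ≈ 3/(ζω_n) = 0.0164 s.

t_s ≈ 0.0164 s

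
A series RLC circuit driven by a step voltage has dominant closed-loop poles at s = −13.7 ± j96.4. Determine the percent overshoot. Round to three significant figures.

The poles are at −σ ± jω_d with σ = 13.7 and ω_d = 96.4, so ω_n = √(σ²+ω_d²) = 97.4 rad/s and ζ = σ/ω_n = 0.141.
Overshoot: exp(−π·0.141/√(1−0.141²)) = 0.640, i.e. 64.0%.

%OS ≈ 64.0%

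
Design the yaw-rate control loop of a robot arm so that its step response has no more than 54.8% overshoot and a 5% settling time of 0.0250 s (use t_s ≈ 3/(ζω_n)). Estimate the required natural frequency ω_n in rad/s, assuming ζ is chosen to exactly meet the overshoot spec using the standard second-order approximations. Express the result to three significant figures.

ζ = −ln(OS)/√(π² + (ln OS)²). With OS = 0.548, ln OS = −0.6015 and ζ = 0.6015/3.199 = 0.188.
From t_s ≈ 3/(ζω_n): ω_n = 3/(ζ·t_s) = 3/(0.188·0.0250) = 638 rad/s.

ω_n ≈ 638 rad/s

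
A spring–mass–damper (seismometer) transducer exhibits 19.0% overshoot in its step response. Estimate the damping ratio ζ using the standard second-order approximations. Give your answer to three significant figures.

ζ = −ln(OS)/√(π² + (ln OS)²). With OS = 0.190, ln OS = −1.661 and ζ = 1.661/3.554 = 0.467.

ζ ≈ 0.467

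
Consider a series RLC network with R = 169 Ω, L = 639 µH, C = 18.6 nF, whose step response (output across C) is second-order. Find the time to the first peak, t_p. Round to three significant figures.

t_p ≈ 0.0000122 s

For a series RLC circuit (capacitor voltage as output), ω_n = 1/√(LC) = 1/√(639 µH · 18.6 nF) = 290000 rad/s.
ζ = (R/2)·√(C/L) = (169/2)·√(18.6 nF/639 µH) = 0.456.
ω_d = 290000·√(1 − 0.456²) = 258000 rad/s. t_p = π/ω_d = 0.0000122 s.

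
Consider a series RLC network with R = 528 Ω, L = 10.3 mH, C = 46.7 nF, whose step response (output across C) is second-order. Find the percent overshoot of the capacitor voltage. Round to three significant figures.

%OS ≈ 11.8%

For a series RLC circuit (capacitor voltage as output), ω_n = 1/√(LC) = 1/√(10.3 mH · 46.7 nF) = 45600 rad/s.
ζ = (R/2)·√(C/L) = (528/2)·√(46.7 nF/10.3 mH) = 0.562.
Overshoot: exp(−π·0.562/√(1−0.562²)) = 0.118, i.e. 11.8%.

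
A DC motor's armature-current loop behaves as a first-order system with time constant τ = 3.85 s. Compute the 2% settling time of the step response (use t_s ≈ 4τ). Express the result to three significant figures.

t_s ≈ 4τ = 15.4 s.

t_s ≈ 15.4 s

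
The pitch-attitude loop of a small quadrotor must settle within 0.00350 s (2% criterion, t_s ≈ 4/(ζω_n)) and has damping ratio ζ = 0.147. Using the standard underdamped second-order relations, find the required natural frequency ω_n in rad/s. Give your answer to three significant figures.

ω_n ≈ 7770 rad/s

Rearranging t_s ≈ 4/(ζω_n) gives ω_n = 4/(ζ·t_s) = 4/(0.147 × 0.00350) = 7770 rad/s.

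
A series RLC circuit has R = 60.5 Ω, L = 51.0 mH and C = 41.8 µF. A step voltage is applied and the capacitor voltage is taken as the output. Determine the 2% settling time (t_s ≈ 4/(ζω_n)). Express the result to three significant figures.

For a series RLC circuit (capacitor voltage as output), ω_n = 1/√(LC) = 1/√(51.0 mH · 41.8 µF) = 685 rad/s.
ζ = (R/2)·√(C/L) = (60.5/2)·√(41.8 µF/51.0 mH) = 0.866.
t_s ≈ 4/(ζω_n) = 0.00674 s.

t_s ≈ 0.00674 s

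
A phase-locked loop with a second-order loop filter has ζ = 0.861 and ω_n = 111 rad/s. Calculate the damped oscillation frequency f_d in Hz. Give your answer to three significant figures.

f_d ≈ 8.99 Hz

ω_d = ω_n√(1−ζ²) = 111·√0.259 = 56.5 rad/s.
f_d = ω_d/(2π) = 8.99 Hz.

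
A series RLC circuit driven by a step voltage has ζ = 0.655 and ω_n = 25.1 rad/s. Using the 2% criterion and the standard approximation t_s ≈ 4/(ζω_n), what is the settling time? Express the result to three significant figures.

t_s ≈ 0.243 s

t_s ≈ 4/(ζω_n) = 4/(0.655 × 25.1) = 0.243 s.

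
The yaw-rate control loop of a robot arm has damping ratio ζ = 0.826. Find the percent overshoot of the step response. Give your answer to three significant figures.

%OS ≈ 1.00%

For an underdamped second-order system, %OS = 100·exp(−πζ/√(1−ζ²)).
πζ/√(1−ζ²) = π·0.826/√(1−0.682) = 4.604, so %OS = 100·e^(−4.604) = 1.00%.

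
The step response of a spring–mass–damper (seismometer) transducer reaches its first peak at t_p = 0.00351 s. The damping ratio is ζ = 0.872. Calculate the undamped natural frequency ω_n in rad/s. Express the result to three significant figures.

Peak time t_p = π/ω_d, so ω_d = π/t_p = π/0.00351 = 895 rad/s.
ω_n = ω_d/√(1−ζ²) = 895/√0.240 = 1830 rad/s.

ω_n ≈ 1830 rad/s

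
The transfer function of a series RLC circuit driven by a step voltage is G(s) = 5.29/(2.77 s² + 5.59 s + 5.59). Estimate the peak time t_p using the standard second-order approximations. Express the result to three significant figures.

t_p ≈ 3.14 s

Dividing through by 2.77: denominator becomes s² + 2.018 s + 2.018.
So ω_n = √2.018 = 1.42 rad/s and ζ = 2.018/(2·1.42) = 0.710.
ω_d = ω_n√(1−ζ²) = 1.00 rad/s. t_p = π/ω_d = 3.14 s.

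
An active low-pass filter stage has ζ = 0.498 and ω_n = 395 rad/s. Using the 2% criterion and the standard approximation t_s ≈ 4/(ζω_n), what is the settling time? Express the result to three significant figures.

t_s ≈ 4/(ζω_n) = 4/(0.498 × 395) = 0.0203 s.

t_s ≈ 0.0203 s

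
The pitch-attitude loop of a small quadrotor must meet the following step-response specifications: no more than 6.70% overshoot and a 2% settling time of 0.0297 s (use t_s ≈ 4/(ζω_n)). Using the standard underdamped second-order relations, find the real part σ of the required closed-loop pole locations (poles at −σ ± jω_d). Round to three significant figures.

The settling-time spec alone fixes σ = ζω_n = 4/t_s = 4/0.0297 = 135.
(Overshoot then fixes ζ = 0.652 and hence ω_d = σ·√(1−ζ²)/ζ = 157 rad/s.)

σ ≈ 135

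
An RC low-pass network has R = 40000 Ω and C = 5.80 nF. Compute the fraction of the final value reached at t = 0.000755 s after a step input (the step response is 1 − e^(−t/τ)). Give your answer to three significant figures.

y/y_∞ ≈ 0.961

τ = RC = 40000 × 5.80 nF = 0.000232 s.
y(t)/y_∞ = 1 − e^(−t/τ) = 1 − e^(−0.000755/0.000232) = 1 − e^(−3.25) = 0.961.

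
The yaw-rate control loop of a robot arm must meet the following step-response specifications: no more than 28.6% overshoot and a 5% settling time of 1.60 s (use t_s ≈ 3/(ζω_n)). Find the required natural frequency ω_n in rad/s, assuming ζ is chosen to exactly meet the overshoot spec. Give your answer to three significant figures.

From %OS = 100·exp(−πζ/√(1−ζ²)), invert to get ζ = −ln(OS)/√(π² + ln²(OS)) with OS = 0.286.
−ln 0.286 = 1.252, so ζ = 1.252/√(π² + 1.567) = 0.370.
From t_s ≈ 3/(ζω_n): ω_n = 3/(ζ·t_s) = 3/(0.370·1.60) = 5.07 rad/s.

ω_n ≈ 5.07 rad/s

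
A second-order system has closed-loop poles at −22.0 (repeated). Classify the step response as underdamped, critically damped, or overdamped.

critically damped

Since there is a repeated negative-real pole, the response is critically damped.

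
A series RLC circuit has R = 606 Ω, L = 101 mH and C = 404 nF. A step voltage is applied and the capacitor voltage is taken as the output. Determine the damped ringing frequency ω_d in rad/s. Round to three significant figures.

ω_d ≈ 3940 rad/s

For a series RLC circuit (capacitor voltage as output), ω_n = 1/√(LC) = 1/√(101 mH · 404 nF) = 4950 rad/s.
ζ = (R/2)·√(C/L) = (606/2)·√(404 nF/101 mH) = 0.606.
ω_d = 4950·√(1 − 0.606²) = 3940 rad/s.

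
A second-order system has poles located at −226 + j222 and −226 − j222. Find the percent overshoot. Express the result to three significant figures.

The poles are at −σ ± jω_d with σ = 226 and ω_d = 222, so ω_n = √(σ²+ω_d²) = 317 rad/s and ζ = σ/ω_n = 0.713.
%OS = 100 e^{−πζ/√(1−ζ²)} with ζ = 0.713 gives 4.08%.

%OS ≈ 4.08%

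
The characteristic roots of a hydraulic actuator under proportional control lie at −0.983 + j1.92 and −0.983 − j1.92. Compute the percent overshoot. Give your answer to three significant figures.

%OS ≈ 20.0%

The poles are at −σ ± jω_d with σ = 0.983 and ω_d = 1.92, so ω_n = √(σ²+ω_d²) = 2.16 rad/s and ζ = σ/ω_n = 0.456.
%OS = 100·exp(−πζ/√(1−ζ²)) = 20.0%.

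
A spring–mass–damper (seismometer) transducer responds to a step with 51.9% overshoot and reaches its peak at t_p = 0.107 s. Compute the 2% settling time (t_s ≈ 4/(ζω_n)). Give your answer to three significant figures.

t_s ≈ 0.653 s

ζ from %OS: ζ = |ln 0.519|/√(π²+ln²0.519) = 0.204.
t_p = π/ω_d ⇒ ω_d = 29.4 rad/s; then ω_n = ω_d/√(1−ζ²) = 30.0 rad/s.
t_s ≈ 4/(ζω_n) = 4/(0.204·30.0) = 0.653 s.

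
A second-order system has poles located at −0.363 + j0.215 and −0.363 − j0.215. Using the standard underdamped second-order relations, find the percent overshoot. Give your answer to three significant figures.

The poles are at −σ ± jω_d with σ = 0.363 and ω_d = 0.215, so ω_n = √(σ²+ω_d²) = 0.422 rad/s and ζ = σ/ω_n = 0.860.
Overshoot: exp(−π·0.860/√(1−0.860²)) = 0.00497, i.e. 0.497%.

%OS ≈ 0.497%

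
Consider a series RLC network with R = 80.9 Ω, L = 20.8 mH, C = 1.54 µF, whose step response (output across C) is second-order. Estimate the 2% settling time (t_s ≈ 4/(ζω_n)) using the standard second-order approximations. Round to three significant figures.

t_s ≈ 0.00206 s

For a series RLC circuit (capacitor voltage as output), ω_n = 1/√(LC) = 1/√(20.8 mH · 1.54 µF) = 5590 rad/s.
ζ = (R/2)·√(C/L) = (80.9/2)·√(1.54 µF/20.8 mH) = 0.348.
t_s ≈ 4/(ζω_n) = 0.00206 s.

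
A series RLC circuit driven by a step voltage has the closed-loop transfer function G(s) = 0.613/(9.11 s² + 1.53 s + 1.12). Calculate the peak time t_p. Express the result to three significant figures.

t_p ≈ 9.23 s

Dividing through by 9.11: denominator becomes s² + 0.1679 s + 0.1229.
So ω_n = √0.1229 = 0.351 rad/s and ζ = 0.1679/(2·0.351) = 0.239.
ω_d = ω_n√(1−ζ²) = 0.340 rad/s. t_p = π/ω_d = 9.23 s.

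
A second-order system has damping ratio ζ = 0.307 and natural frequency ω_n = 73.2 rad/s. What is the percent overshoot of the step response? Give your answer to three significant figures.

For an underdamped second-order system, %OS = 100·exp(−πζ/√(1−ζ²)).
πζ/√(1−ζ²) = π·0.307/√(1−0.0942) = 1.013, so %OS = 100·e^(−1.013) = 36.3%.

%OS ≈ 36.3%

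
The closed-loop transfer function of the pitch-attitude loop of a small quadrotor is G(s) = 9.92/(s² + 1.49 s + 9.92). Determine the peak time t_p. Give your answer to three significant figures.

Comparing the denominator to s² + 2ζω_n s + ω_n²: ω_n = √9.92 = 3.15 rad/s, and 2ζω_n = 1.49 so ζ = 1.49/(2·3.15) = 0.237.
The damped frequency ω_d = ω_n√(1−ζ²) = 3.06 rad/s. Then t_p = π/ω_d = 1.03 s.

t_p ≈ 1.03 s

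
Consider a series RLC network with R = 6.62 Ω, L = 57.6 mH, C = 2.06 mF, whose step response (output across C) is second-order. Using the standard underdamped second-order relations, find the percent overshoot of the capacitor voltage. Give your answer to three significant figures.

%OS ≈ 8.03%

For a series RLC circuit (capacitor voltage as output), ω_n = 1/√(LC) = 1/√(57.6 mH · 2.06 mF) = 91.8 rad/s.
ζ = (R/2)·√(C/L) = (6.62/2)·√(2.06 mF/57.6 mH) = 0.626.
Overshoot: exp(−π·0.626/√(1−0.626²)) = 0.0803, i.e. 8.03%.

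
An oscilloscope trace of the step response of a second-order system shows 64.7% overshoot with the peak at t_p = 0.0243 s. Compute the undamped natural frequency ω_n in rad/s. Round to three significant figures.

ω_n ≈ 131 rad/s

ζ from %OS: ζ = |ln 0.647|/√(π²+ln²0.647) = 0.137.
From t_p = π/ω_d, ω_d = π/0.0243 = 129 rad/s, so ω_n = ω_d/√(1−ζ²) = 131 rad/s.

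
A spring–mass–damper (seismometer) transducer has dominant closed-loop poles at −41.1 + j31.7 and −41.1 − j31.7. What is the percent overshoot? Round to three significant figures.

The poles are at −σ ± jω_d with σ = 41.1 and ω_d = 31.7, so ω_n = √(σ²+ω_d²) = 51.9 rad/s and ζ = σ/ω_n = 0.792.
%OS = 100·exp(−πζ/√(1−ζ²)) = 1.70%.

%OS ≈ 1.70%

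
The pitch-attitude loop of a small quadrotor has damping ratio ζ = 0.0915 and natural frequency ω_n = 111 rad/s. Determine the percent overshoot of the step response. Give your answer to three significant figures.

For an underdamped second-order system, %OS = 100·exp(−πζ/√(1−ζ²)).
πζ/√(1−ζ²) = π·0.0915/√(1−0.00837) = 0.2887, so %OS = 100·e^(−0.2887) = 74.9%.

%OS ≈ 74.9%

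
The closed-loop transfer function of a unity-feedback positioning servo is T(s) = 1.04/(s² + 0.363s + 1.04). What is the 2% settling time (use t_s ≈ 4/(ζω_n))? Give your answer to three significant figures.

Matching coefficients with s² + 2ζω_n s + ω_n² gives ω_n² = 1.04 ⇒ ω_n = 1.02 rad/s, and ζ = 0.363/(2ω_n) = 0.178.
t_s ≈ 4/(ζω_n) = 4/(0.178·1.02) = 22.0 s.

t_s ≈ 22.0 s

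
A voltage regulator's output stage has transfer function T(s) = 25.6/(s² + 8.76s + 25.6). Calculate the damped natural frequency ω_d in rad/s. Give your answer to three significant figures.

ω_d ≈ 2.53 rad/s

ω_n = √25.6 = 5.06 rad/s; ζ = 8.76/(2·5.06) = 0.866.
The damped frequency ω_d = ω_n√(1−ζ²) = 2.53 rad/s.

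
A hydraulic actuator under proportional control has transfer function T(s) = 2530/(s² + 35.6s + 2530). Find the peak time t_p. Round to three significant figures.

t_p ≈ 0.0668 s

Matching coefficients with s² + 2ζω_n s + ω_n² gives ω_n² = 2530 ⇒ ω_n = 50.3 rad/s, and ζ = 35.6/(2ω_n) = 0.354.
The damped frequency ω_d = ω_n√(1−ζ²) = 47.0 rad/s. Then t_p = π/ω_d = 0.0668 s.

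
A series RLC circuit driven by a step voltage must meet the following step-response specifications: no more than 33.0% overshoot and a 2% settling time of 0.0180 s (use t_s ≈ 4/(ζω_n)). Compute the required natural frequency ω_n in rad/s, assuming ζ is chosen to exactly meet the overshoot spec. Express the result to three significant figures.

ω_n ≈ 668 rad/s

ζ = −ln(OS)/√(π² + (ln OS)²). With OS = 0.330, ln OS = −1.109 and ζ = 1.109/3.331 = 0.333.
Then ω_n = 4/(ζ t_s) = 4/(0.333 × 0.0180) = 668 rad/s.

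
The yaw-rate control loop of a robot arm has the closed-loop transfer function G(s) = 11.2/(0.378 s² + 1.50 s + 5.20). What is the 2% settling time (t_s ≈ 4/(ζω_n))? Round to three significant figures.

t_s ≈ 2.02 s

Dividing through by 0.378: denominator becomes s² + 3.968 s + 13.76.
So ω_n = √13.76 = 3.71 rad/s and ζ = 3.968/(2·3.71) = 0.535.
t_s ≈ 4/(ζω_n) = 2.02 s.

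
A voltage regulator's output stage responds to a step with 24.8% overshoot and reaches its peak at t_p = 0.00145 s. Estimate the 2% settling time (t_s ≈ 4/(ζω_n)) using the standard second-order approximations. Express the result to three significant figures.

t_s ≈ 0.00416 s

The overshoot fixes ζ = −ln(OS)/√(π²+ln²(OS)) = 0.406.
t_p = π/ω_d ⇒ ω_d = 2170 rad/s; then ω_n = ω_d/√(1−ζ²) = 2370 rad/s.
t_s ≈ 4/(ζω_n) = 4/(0.406·2370) = 0.00416 s.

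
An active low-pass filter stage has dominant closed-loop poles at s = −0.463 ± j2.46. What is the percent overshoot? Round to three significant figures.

With σ = 0.463, ω_d = 2.46: ω_n = √(σ²+ω_d²) = 2.50 rad/s, ζ = σ/ω_n = 0.185.
%OS = 100·exp(−πζ/√(1−ζ²)) = 55.4%.

%OS ≈ 55.4%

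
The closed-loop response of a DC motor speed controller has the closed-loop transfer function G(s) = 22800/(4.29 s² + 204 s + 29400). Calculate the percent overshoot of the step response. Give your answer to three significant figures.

Dividing through by 4.29: denominator becomes s² + 47.55 s + 6853.
So ω_n = √6853 = 82.8 rad/s and ζ = 47.55/(2·82.8) = 0.287.
%OS = 100·exp(−πζ/√(1−ζ²)) = 39.0%.

%OS ≈ 39.0%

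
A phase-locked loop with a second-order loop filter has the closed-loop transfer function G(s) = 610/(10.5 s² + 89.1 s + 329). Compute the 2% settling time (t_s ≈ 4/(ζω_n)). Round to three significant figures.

Dividing through by 10.5: denominator becomes s² + 8.486 s + 31.33.
So ω_n = √31.33 = 5.60 rad/s and ζ = 8.486/(2·5.60) = 0.758.
t_s ≈ 4/(ζω_n) = 0.943 s.

t_s ≈ 0.943 s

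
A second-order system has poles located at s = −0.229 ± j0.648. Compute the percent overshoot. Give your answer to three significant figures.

With σ = 0.229, ω_d = 0.648: ω_n = √(σ²+ω_d²) = 0.687 rad/s, ζ = σ/ω_n = 0.333.
%OS = 100 e^{−πζ/√(1−ζ²)} with ζ = 0.333 gives 32.9%.

%OS ≈ 32.9%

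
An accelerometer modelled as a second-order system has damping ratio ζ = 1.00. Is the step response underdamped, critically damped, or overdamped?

Since ζ = 1, the system is critically damped.

critically damped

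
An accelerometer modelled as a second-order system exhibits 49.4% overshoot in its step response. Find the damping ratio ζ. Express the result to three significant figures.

ζ ≈ 0.219

From %OS = 100·exp(−πζ/√(1−ζ²)), invert to get ζ = −ln(OS)/√(π² + ln²(OS)) with OS = 0.494.
−ln 0.494 = 0.7052, so ζ = 0.7052/√(π² + 0.4973) = 0.219.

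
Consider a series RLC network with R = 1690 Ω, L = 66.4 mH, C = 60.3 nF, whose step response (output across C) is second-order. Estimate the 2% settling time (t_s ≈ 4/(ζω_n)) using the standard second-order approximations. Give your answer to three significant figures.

t_s ≈ 0.000314 s

For a series RLC circuit (capacitor voltage as output), ω_n = 1/√(LC) = 1/√(66.4 mH · 60.3 nF) = 15800 rad/s.
ζ = (R/2)·√(C/L) = (1690/2)·√(60.3 nF/66.4 mH) = 0.805.
t_s ≈ 4/(ζω_n) = 0.000314 s.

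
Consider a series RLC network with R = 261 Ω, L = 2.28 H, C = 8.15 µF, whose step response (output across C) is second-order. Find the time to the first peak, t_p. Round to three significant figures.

t_p ≈ 0.0140 s

For a series RLC circuit (capacitor voltage as output), ω_n = 1/√(LC) = 1/√(2.28 H · 8.15 µF) = 232 rad/s.
ζ = (R/2)·√(C/L) = (261/2)·√(8.15 µF/2.28 H) = 0.247.
The damped frequency ω_d = ω_n√(1−ζ²) = 225 rad/s. t_p = π/ω_d = 0.0140 s.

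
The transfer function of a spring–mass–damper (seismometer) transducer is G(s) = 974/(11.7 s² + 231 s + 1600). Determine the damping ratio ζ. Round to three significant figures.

ζ ≈ 0.844

Dividing through by 11.7: denominator becomes s² + 19.74 s + 136.8.
So ω_n = √136.8 = 11.7 rad/s and ζ = 19.74/(2·11.7) = 0.844.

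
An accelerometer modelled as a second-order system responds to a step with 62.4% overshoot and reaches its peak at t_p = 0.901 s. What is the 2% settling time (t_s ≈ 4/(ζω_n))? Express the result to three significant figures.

ζ from %OS: ζ = |ln 0.624|/√(π²+ln²0.624) = 0.148.
From t_p = π/ω_d, ω_d = π/0.901 = 3.49 rad/s, so ω_n = ω_d/√(1−ζ²) = 3.53 rad/s.
t_s ≈ 4/(ζω_n) = 4/(0.148·3.53) = 7.64 s.

t_s ≈ 7.64 s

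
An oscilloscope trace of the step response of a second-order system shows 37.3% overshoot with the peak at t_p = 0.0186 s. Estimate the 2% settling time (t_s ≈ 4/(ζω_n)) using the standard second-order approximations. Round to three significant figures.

The overshoot fixes ζ = −ln(OS)/√(π²+ln²(OS)) = 0.300.
t_p = π/ω_d ⇒ ω_d = 169 rad/s; then ω_n = ω_d/√(1−ζ²) = 177 rad/s.
t_s ≈ 4/(ζω_n) = 4/(0.300·177) = 0.0754 s.

t_s ≈ 0.0754 s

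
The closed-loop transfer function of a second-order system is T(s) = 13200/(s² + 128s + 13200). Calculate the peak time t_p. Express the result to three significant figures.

Matching coefficients with s² + 2ζω_n s + ω_n² gives ω_n² = 13200 ⇒ ω_n = 115 rad/s, and ζ = 128/(2ω_n) = 0.557.
ω_d = ω_n√(1−ζ²) = 95.4 rad/s. Then t_p = π/ω_d = 0.0329 s.

t_p ≈ 0.0329 s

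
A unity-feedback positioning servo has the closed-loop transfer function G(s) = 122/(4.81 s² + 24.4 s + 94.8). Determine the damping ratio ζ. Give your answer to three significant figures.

ζ ≈ 0.571

Dividing through by 4.81: denominator becomes s² + 5.073 s + 19.71.
So ω_n = √19.71 = 4.44 rad/s and ζ = 5.073/(2·4.44) = 0.571.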